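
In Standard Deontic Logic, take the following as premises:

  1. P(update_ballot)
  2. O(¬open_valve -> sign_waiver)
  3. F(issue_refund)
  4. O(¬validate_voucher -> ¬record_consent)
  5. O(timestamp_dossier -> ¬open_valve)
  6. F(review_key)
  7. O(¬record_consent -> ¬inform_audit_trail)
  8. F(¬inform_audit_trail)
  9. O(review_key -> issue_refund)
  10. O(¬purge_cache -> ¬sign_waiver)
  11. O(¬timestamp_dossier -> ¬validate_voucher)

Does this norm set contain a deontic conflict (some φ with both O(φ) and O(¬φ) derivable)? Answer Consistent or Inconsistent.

Consistent

Premise 9 is O(review_key -> issue_refund), but O(review_key) is not derivable from the premises, so it does not yield O(issue_refund).
So O(issue_refund) is not derivable, and the apparent clash with O(¬issue_refund) does not arise.
A world satisfying every obligation exists (e.g. inform_audit_trail=true, issue_refund=false, open_valve=false, purge_cache=true, record_consent=true, review_key=false, sign_waiver=true, timestamp_dossier=true, update_ballot=false, validate_voucher=true); no atom is both obligatory and forbidden, so the set is consistent.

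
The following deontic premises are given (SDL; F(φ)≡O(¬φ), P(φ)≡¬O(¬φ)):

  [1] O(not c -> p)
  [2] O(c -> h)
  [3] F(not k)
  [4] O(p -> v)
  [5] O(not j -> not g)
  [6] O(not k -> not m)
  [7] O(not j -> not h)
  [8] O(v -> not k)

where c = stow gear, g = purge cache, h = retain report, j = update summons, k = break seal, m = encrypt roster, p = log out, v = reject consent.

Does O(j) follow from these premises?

F(not k) at premise 3 means O(k).
Premise 8, O(v -> not k), contraposes to O(k -> not v); with O(k) we get O(not v).
Premise 4, O(p -> v), contraposes to O(not v -> not p); with O(not v) we get O(not p).
Premise 1, O(not c -> p), contraposes to O(not p -> c); with O(not p) we get O(c).
With premise 2, O(c -> h), the K-axiom yields O(h).
Premise 7, O(not j -> not h), contraposes to O(h -> j); with O(h) we get O(j).
Premises 5, 6 do not contribute to this derivation.
So O(j) follows.

Yes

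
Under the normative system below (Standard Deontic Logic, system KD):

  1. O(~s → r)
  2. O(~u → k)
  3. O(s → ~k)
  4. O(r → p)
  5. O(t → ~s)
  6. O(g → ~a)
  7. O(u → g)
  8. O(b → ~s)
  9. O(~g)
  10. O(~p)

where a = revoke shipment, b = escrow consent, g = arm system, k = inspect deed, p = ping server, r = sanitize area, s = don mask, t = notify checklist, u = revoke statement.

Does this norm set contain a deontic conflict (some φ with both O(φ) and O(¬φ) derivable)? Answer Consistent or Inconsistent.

Inconsistent

From premise 9 we have O(~g).
Premise 7, O(u → g), contraposes to O(~g → ~u); with O(~g) we get O(~u).
From O(~u) and premise 2, O(~u → k), we obtain O(k).
Premise 3, O(s → ~k), contraposes to O(k → ~s); with O(k) we get O(~s).
Applying K to premise 1 (O(~s → r)) and O(~s) yields O(r).
With premise 4, O(r → p), the K-axiom yields O(p).
But premise 10 directly asserts O(~p).
We now have both O(p) and O(~p) — p is simultaneously obligatory and forbidden, violating the D-axiom.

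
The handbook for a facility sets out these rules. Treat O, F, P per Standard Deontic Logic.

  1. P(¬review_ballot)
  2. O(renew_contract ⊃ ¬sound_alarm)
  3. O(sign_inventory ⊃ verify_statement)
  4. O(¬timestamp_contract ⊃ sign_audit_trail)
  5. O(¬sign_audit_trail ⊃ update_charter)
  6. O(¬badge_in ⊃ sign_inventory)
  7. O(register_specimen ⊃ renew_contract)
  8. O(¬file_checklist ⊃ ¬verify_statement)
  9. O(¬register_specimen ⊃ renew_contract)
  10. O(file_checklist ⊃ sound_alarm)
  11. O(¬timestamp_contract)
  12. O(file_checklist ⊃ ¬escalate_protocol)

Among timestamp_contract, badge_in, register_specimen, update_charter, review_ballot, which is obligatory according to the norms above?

badge_in

By case analysis on ¬register_specimen: premise 9 gives O(¬register_specimen ⊃ renew_contract) and premise 7 gives O(register_specimen ⊃ renew_contract), so O(renew_contract) either way.
Premise 2 is O(renew_contract ⊃ ¬sound_alarm); since O(renew_contract), deontic closure gives O(¬sound_alarm).
Premise 10 is O(file_checklist ⊃ sound_alarm); contrapositively O(¬sound_alarm ⊃ ¬file_checklist). Since O(¬sound_alarm) holds, K gives O(¬file_checklist).
Applying K to premise 8 (O(¬file_checklist ⊃ ¬verify_statement)) and O(¬file_checklist) yields O(¬verify_statement).
The contrapositive of premise 3 (O(sign_inventory ⊃ verify_statement)) is O(¬verify_statement ⊃ ¬sign_inventory), and O(¬verify_statement) is already established, so O(¬sign_inventory).
Premise 6, O(¬badge_in ⊃ sign_inventory), contraposes to O(¬sign_inventory ⊃ badge_in); with O(¬sign_inventory) we get O(badge_in).
So O(badge_in) holds — badge_in is obligatory. None of the other listed options is made obligatory by any chain of premises.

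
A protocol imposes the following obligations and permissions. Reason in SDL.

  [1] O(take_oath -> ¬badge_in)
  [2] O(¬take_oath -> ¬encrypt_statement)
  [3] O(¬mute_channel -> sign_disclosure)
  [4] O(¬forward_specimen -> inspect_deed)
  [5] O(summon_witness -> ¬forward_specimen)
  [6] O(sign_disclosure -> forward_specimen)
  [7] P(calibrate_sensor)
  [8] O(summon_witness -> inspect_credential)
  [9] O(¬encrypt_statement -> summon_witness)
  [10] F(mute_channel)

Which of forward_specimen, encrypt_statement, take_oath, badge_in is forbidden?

badge_in

F(mute_channel) at premise 10 means O(¬mute_channel).
Premise 3 is O(¬mute_channel -> sign_disclosure); since O(¬mute_channel), deontic closure gives O(sign_disclosure).
From O(sign_disclosure) and premise 6, O(sign_disclosure -> forward_specimen), we obtain O(forward_specimen).
Premise 5 is O(summon_witness -> ¬forward_specimen); contrapositively O(forward_specimen -> ¬summon_witness). Since O(forward_specimen) holds, K gives O(¬summon_witness).
Premise 9 is O(¬encrypt_statement -> summon_witness); contrapositively O(¬summon_witness -> encrypt_statement). Since O(¬summon_witness) holds, K gives O(encrypt_statement).
Premise 2 is O(¬take_oath -> ¬encrypt_statement); contrapositively O(encrypt_statement -> take_oath). Since O(encrypt_statement) holds, K gives O(take_oath).
With premise 1, O(take_oath -> ¬badge_in), the K-axiom yields O(¬badge_in).
So O(¬badge_in) holds, i.e. badge_in is forbidden. None of the other listed options is forbidden under the premises.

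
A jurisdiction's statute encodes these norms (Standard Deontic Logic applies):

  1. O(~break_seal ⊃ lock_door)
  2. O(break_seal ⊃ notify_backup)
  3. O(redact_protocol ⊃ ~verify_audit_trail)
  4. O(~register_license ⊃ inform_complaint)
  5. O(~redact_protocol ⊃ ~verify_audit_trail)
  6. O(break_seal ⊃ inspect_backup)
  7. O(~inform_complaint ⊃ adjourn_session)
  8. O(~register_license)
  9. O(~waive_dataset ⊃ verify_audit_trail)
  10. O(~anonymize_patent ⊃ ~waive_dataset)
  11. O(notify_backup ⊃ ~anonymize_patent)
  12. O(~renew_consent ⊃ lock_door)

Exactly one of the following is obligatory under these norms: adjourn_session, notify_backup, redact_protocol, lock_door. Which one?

By case analysis on ~redact_protocol: premise 5 gives O(~redact_protocol ⊃ ~verify_audit_trail) and premise 3 gives O(redact_protocol ⊃ ~verify_audit_trail), so O(~verify_audit_trail) either way.
Premise 9, O(~waive_dataset ⊃ verify_audit_trail), contraposes to O(~verify_audit_trail ⊃ waive_dataset); with O(~verify_audit_trail) we get O(waive_dataset).
Premise 10 is O(~anonymize_patent ⊃ ~waive_dataset); contrapositively O(waive_dataset ⊃ anonymize_patent). Since O(waive_dataset) holds, K gives O(anonymize_patent).
Premise 11, O(notify_backup ⊃ ~anonymize_patent), contraposes to O(anonymize_patent ⊃ ~notify_backup); with O(anonymize_patent) we get O(~notify_backup).
Premise 2, O(break_seal ⊃ notify_backup), contraposes to O(~notify_backup ⊃ ~break_seal); with O(~notify_backup) we get O(~break_seal).
From O(~break_seal) and premise 1, O(~break_seal ⊃ lock_door), we obtain O(lock_door).
So O(lock_door) holds — lock_door is obligatory. None of the other listed options is made obligatory by any chain of premises.

lock_door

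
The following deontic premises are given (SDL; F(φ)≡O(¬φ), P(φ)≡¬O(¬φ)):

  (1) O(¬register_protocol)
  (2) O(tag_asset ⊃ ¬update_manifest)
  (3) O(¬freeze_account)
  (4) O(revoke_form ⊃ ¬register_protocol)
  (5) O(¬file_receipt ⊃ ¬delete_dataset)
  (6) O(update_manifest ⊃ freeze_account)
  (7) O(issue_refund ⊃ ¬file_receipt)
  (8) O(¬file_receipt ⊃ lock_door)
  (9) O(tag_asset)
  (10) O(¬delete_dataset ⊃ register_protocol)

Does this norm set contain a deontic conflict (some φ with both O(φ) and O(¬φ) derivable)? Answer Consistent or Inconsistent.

Consistent

Premise 6 is O(update_manifest ⊃ freeze_account), but O(update_manifest) is not derivable from the premises, so it does not yield O(freeze_account).
So O(freeze_account) is not derivable, and the apparent clash with O(¬freeze_account) does not arise.
A world satisfying every obligation exists (e.g. delete_dataset=true, file_receipt=true, freeze_account=false, issue_refund=false, lock_door=false, register_protocol=false, revoke_form=false, tag_asset=true, update_manifest=false); no atom is both obligatory and forbidden, so the set is consistent.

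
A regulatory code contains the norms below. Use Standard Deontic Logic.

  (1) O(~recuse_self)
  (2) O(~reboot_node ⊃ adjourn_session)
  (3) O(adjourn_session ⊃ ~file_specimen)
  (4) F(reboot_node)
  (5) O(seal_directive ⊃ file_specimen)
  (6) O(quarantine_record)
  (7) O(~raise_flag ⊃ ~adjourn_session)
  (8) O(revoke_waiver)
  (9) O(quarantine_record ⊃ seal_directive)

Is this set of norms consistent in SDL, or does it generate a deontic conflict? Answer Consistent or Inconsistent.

Premise 6 gives O(quarantine_record).
From O(quarantine_record) and premise 9, O(quarantine_record ⊃ seal_directive), we obtain O(seal_directive).
With premise 5, O(seal_directive ⊃ file_specimen), the K-axiom yields O(file_specimen).
The contrapositive of premise 3 (O(adjourn_session ⊃ ~file_specimen)) is O(file_specimen ⊃ ~adjourn_session), and O(file_specimen) is already established, so O(~adjourn_session).
Premise 2 is O(~reboot_node ⊃ adjourn_session); contrapositively O(~adjourn_session ⊃ reboot_node). Since O(~adjourn_session) holds, K gives O(reboot_node).
Yet premise 4 is F(reboot_node), i.e. O(~reboot_node).
We now have both O(reboot_node) and O(~reboot_node) — reboot_node is simultaneously obligatory and forbidden, violating the D-axiom.

Inconsistent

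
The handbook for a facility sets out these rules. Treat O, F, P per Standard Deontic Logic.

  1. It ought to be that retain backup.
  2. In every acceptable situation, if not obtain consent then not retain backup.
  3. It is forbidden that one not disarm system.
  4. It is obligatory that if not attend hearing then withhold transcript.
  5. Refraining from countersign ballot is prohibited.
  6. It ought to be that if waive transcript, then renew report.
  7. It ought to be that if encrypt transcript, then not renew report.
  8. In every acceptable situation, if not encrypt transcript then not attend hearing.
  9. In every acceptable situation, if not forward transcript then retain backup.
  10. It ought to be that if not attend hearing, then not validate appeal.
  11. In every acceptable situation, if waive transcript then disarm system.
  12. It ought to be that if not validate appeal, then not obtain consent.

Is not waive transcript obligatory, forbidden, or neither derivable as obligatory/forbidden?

Premise 1 states O(retain_backup) outright.
Premise 2 is O(¬obtain_consent → ¬retain_backup); contrapositively O(retain_backup → obtain_consent). Since O(retain_backup) holds, K gives O(obtain_consent).
Premise 12 is O(¬validate_appeal → ¬obtain_consent); contrapositively O(obtain_consent → validate_appeal). Since O(obtain_consent) holds, K gives O(validate_appeal).
The contrapositive of premise 10 (O(¬attend_hearing → ¬validate_appeal)) is O(validate_appeal → attend_hearing), and O(validate_appeal) is already established, so O(attend_hearing).
The contrapositive of premise 8 (O(¬encrypt_transcript → ¬attend_hearing)) is O(attend_hearing → encrypt_transcript), and O(attend_hearing) is already established, so O(encrypt_transcript).
Premise 7 is O(encrypt_transcript → ¬renew_report); since O(encrypt_transcript), deontic closure gives O(¬renew_report).
Premise 6 is O(waive_transcript → renew_report); contrapositively O(¬renew_report → ¬waive_transcript). Since O(¬renew_report) holds, K gives O(¬waive_transcript).
Premises 3, 4, 5, 9, 11 do not contribute to this derivation.
Hence ¬waive_transcript is obligatory.

Obligatory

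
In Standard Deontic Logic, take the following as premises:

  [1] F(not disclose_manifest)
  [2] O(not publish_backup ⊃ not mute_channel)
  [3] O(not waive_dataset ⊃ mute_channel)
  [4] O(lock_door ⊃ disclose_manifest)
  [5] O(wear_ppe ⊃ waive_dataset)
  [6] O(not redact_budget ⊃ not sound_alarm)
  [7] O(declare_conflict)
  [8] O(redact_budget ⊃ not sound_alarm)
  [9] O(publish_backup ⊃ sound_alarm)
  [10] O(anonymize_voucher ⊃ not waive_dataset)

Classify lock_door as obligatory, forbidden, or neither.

Premise 4 is O(lock_door ⊃ disclose_manifest); even if O(disclose_manifest) held, inferring O(lock_door) would be affirming the consequent — invalid.
No premise or chain of K-axiom applications forces O(lock_door), and none forces O(not lock_door). So lock_door is neither obligatory nor forbidden under these norms.

Neither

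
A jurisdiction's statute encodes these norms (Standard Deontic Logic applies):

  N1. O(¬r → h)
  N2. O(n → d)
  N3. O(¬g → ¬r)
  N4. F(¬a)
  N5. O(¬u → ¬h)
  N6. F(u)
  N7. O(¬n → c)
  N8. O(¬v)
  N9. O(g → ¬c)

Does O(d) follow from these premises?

Premise 6, F(u), is equivalent to O(¬u).
Premise 5 is O(¬u → ¬h); since O(¬u), deontic closure gives O(¬h).
Premise 1, O(¬r → h), contraposes to O(¬h → r); with O(¬h) we get O(r).
The contrapositive of premise 3 (O(¬g → ¬r)) is O(r → g), and O(r) is already established, so O(g).
Premise 9 is O(g → ¬c); since O(g), deontic closure gives O(¬c).
Premise 7, O(¬n → c), contraposes to O(¬c → n); with O(¬c) we get O(n).
Premise 2 is O(n → d); since O(n), deontic closure gives O(d).
Premises 4, 8 do not contribute to this derivation.
So O(d) follows.

Yes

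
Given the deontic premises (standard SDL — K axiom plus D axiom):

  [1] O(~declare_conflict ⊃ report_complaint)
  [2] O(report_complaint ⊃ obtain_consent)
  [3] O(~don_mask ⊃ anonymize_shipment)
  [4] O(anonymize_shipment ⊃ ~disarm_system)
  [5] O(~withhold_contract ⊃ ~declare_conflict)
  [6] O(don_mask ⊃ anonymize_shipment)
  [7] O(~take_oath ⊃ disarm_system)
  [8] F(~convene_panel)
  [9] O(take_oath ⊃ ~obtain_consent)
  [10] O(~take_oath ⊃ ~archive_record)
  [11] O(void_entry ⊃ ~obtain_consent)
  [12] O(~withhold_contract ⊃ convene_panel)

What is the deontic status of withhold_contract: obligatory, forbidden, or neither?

Premises 6 and 3 cover both cases: O(don_mask ⊃ anonymize_shipment) and O(~don_mask ⊃ anonymize_shipment). Since don_mask ∨ ~don_mask is a tautology, O(anonymize_shipment) follows.
With premise 4, O(anonymize_shipment ⊃ ~disarm_system), the K-axiom yields O(~disarm_system).
Premise 7 is O(~take_oath ⊃ disarm_system); contrapositively O(~disarm_system ⊃ take_oath). Since O(~disarm_system) holds, K gives O(take_oath).
From O(take_oath) and premise 9, O(take_oath ⊃ ~obtain_consent), we obtain O(~obtain_consent).
Premise 2 is O(report_complaint ⊃ obtain_consent); contrapositively O(~obtain_consent ⊃ ~report_complaint). Since O(~obtain_consent) holds, K gives O(~report_complaint).
Premise 1, O(~declare_conflict ⊃ report_complaint), contraposes to O(~report_complaint ⊃ declare_conflict); with O(~report_complaint) we get O(declare_conflict).
The contrapositive of premise 5 (O(~withhold_contract ⊃ ~declare_conflict)) is O(declare_conflict ⊃ withhold_contract), and O(declare_conflict) is already established, so O(withhold_contract).
Premises 8, 10, 11, 12 do not contribute to this derivation.
Hence withhold_contract is obligatory.

Obligatory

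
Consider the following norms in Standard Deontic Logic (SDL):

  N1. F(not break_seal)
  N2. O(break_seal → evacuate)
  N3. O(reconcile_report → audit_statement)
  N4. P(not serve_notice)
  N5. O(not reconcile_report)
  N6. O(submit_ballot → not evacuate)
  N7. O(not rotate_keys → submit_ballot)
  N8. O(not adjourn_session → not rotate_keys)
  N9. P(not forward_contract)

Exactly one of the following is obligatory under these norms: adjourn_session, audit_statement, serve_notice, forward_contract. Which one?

Premise 1, F(not break_seal), is equivalent to O(break_seal).
From O(break_seal) and premise 2, O(break_seal → evacuate), we obtain O(evacuate).
Premise 6, O(submit_ballot → not evacuate), contraposes to O(evacuate → not submit_ballot); with O(evacuate) we get O(not submit_ballot).
Premise 7, O(not rotate_keys → submit_ballot), contraposes to O(not submit_ballot → rotate_keys); with O(not submit_ballot) we get O(rotate_keys).
Premise 8 is O(not adjourn_session → not rotate_keys); contrapositively O(rotate_keys → adjourn_session). Since O(rotate_keys) holds, K gives O(adjourn_session).
So O(adjourn_session) holds — adjourn_session is obligatory. None of the other listed options is made obligatory by any chain of premises.

adjourn_session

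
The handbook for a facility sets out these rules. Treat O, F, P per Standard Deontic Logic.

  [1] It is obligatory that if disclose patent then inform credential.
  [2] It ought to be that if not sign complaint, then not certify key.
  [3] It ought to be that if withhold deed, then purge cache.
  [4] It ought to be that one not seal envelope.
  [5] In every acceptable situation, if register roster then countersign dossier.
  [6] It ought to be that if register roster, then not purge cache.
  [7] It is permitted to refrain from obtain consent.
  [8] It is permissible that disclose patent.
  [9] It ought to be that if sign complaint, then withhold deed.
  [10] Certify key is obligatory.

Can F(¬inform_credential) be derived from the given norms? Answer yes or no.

Premise 1 is O(disclose_patent → inform_credential), but O(disclose_patent) is not derivable from the premises (the permission P(disclose_patent) asserts only ¬O(¬disclose_patent), not O(disclose_patent)), so it does not yield O(inform_credential).
No other premise forces O(inform_credential). An ideal world satisfying every premise can still have ¬inform_credential true, so F(¬inform_credential) is not derivable.

No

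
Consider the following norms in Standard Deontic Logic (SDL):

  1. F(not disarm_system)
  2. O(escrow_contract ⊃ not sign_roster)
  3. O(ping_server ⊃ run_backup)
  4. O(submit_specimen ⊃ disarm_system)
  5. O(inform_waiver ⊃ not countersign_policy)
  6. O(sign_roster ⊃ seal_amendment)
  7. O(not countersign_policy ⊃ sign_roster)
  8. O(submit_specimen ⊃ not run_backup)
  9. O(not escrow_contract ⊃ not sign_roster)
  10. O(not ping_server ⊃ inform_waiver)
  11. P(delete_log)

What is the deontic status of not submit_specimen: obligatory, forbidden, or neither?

Obligatory

Premises 9 and 2 cover both cases: O(not escrow_contract ⊃ not sign_roster) and O(escrow_contract ⊃ not sign_roster). Since not escrow_contract ∨ escrow_contract is a tautology, O(not sign_roster) follows.
The contrapositive of premise 7 (O(not countersign_policy ⊃ sign_roster)) is O(not sign_roster ⊃ countersign_policy), and O(not sign_roster) is already established, so O(countersign_policy).
The contrapositive of premise 5 (O(inform_waiver ⊃ not countersign_policy)) is O(countersign_policy ⊃ not inform_waiver), and O(countersign_policy) is already established, so O(not inform_waiver).
The contrapositive of premise 10 (O(not ping_server ⊃ inform_waiver)) is O(not inform_waiver ⊃ ping_server), and O(not inform_waiver) is already established, so O(ping_server).
Applying K to premise 3 (O(ping_server ⊃ run_backup)) and O(ping_server) yields O(run_backup).
Premise 8, O(submit_specimen ⊃ not run_backup), contraposes to O(run_backup ⊃ not submit_specimen); with O(run_backup) we get O(not submit_specimen).
Premises 1, 4, 6, 11 do not contribute to this derivation.
Hence not submit_specimen is obligatory.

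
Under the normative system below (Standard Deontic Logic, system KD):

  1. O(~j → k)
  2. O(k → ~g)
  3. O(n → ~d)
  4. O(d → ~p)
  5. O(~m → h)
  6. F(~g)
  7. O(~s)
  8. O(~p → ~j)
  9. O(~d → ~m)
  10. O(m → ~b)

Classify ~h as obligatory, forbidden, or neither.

F(~g) at premise 6 means O(g).
The contrapositive of premise 2 (O(k → ~g)) is O(g → ~k), and O(g) is already established, so O(~k).
Premise 1 is O(~j → k); contrapositively O(~k → j). Since O(~k) holds, K gives O(j).
The contrapositive of premise 8 (O(~p → ~j)) is O(j → p), and O(j) is already established, so O(p).
Premise 4, O(d → ~p), contraposes to O(p → ~d); with O(p) we get O(~d).
With premise 9, O(~d → ~m), the K-axiom yields O(~m).
With premise 5, O(~m → h), the K-axiom yields O(h).
Premises 3, 7, 10 do not contribute to this derivation.
Thus O(h), which is F(~h): ~h is forbidden.

Forbidden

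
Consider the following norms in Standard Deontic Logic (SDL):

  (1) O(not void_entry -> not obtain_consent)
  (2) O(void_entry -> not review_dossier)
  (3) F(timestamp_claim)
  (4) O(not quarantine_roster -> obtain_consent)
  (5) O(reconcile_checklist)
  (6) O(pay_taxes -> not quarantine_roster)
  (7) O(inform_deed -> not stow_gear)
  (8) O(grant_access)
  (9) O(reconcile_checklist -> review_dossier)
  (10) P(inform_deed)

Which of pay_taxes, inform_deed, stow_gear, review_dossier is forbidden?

pay_taxes

From premise 5 we have O(reconcile_checklist).
With premise 9, O(reconcile_checklist -> review_dossier), the K-axiom yields O(review_dossier).
Premise 2, O(void_entry -> not review_dossier), contraposes to O(review_dossier -> not void_entry); with O(review_dossier) we get O(not void_entry).
With premise 1, O(not void_entry -> not obtain_consent), the K-axiom yields O(not obtain_consent).
Premise 4, O(not quarantine_roster -> obtain_consent), contraposes to O(not obtain_consent -> quarantine_roster); with O(not obtain_consent) we get O(quarantine_roster).
Premise 6, O(pay_taxes -> not quarantine_roster), contraposes to O(quarantine_roster -> not pay_taxes); with O(quarantine_roster) we get O(not pay_taxes).
So O(not pay_taxes) holds, i.e. pay_taxes is forbidden. None of the other listed options is forbidden under the premises.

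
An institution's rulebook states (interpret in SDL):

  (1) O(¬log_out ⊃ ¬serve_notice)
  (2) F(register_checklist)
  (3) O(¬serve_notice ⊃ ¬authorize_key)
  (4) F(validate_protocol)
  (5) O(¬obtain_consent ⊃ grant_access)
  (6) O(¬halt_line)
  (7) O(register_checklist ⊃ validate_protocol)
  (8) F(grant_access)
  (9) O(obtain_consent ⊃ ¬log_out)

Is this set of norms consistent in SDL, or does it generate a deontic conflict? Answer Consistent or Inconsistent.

Consistent

Premise 7 is O(register_checklist ⊃ validate_protocol), but O(register_checklist) is not derivable from the premises, so it does not yield O(validate_protocol).
So O(validate_protocol) is not derivable, and the apparent clash with O(¬validate_protocol) does not arise.
A world satisfying every obligation exists (e.g. authorize_key=false, grant_access=false, halt_line=false, log_out=false, obtain_consent=true, register_checklist=false, serve_notice=false, validate_protocol=false); no atom is both obligatory and forbidden, so the set is consistent.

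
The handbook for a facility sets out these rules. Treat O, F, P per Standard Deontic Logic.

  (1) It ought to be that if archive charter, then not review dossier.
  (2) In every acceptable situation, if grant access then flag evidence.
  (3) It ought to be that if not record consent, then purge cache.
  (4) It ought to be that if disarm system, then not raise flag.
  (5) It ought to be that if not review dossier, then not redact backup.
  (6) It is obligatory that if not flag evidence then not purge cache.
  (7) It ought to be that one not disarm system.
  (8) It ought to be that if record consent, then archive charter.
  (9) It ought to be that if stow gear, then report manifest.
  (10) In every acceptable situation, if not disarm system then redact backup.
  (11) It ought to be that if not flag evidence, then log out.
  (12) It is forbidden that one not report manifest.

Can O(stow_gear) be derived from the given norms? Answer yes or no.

Premise 9 is O(stow_gear → report_manifest); even if O(report_manifest) held, inferring O(stow_gear) would be affirming the consequent — invalid.
No other premise forces O(stow_gear). An ideal world satisfying every premise can still have stow_gear false, so O(stow_gear) is not derivable.

No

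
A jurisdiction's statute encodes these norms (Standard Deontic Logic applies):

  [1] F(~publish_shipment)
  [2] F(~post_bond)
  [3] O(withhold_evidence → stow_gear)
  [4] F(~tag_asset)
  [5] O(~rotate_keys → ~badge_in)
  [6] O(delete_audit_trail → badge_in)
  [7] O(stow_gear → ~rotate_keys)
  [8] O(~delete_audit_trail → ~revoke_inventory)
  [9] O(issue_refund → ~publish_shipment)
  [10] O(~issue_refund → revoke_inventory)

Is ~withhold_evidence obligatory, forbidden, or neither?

Premise 1 is F(~publish_shipment), i.e. O(publish_shipment).
Premise 9 is O(issue_refund → ~publish_shipment); contrapositively O(publish_shipment → ~issue_refund). Since O(publish_shipment) holds, K gives O(~issue_refund).
Applying K to premise 10 (O(~issue_refund → revoke_inventory)) and O(~issue_refund) yields O(revoke_inventory).
Premise 8, O(~delete_audit_trail → ~revoke_inventory), contraposes to O(revoke_inventory → delete_audit_trail); with O(revoke_inventory) we get O(delete_audit_trail).
Premise 6 is O(delete_audit_trail → badge_in); since O(delete_audit_trail), deontic closure gives O(badge_in).
The contrapositive of premise 5 (O(~rotate_keys → ~badge_in)) is O(badge_in → rotate_keys), and O(badge_in) is already established, so O(rotate_keys).
The contrapositive of premise 7 (O(stow_gear → ~rotate_keys)) is O(rotate_keys → ~stow_gear), and O(rotate_keys) is already established, so O(~stow_gear).
The contrapositive of premise 3 (O(withhold_evidence → stow_gear)) is O(~stow_gear → ~withhold_evidence), and O(~stow_gear) is already established, so O(~withhold_evidence).
Premises 2, 4 do not contribute to this derivation.
Hence ~withhold_evidence is obligatory.

Obligatory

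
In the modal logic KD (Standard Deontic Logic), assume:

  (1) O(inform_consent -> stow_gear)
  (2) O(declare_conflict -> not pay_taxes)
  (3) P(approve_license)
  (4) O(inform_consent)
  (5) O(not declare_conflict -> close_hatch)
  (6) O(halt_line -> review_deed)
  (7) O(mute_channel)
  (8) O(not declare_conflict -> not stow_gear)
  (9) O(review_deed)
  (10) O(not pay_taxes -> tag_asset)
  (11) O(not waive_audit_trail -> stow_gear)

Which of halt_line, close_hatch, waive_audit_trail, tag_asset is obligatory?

Premise 4 states O(inform_consent) outright.
Applying K to premise 1 (O(inform_consent -> stow_gear)) and O(inform_consent) yields O(stow_gear).
Premise 8, O(not declare_conflict -> not stow_gear), contraposes to O(stow_gear -> declare_conflict); with O(stow_gear) we get O(declare_conflict).
From O(declare_conflict) and premise 2, O(declare_conflict -> not pay_taxes), we obtain O(not pay_taxes).
From O(not pay_taxes) and premise 10, O(not pay_taxes -> tag_asset), we obtain O(tag_asset).
So O(tag_asset) holds — tag_asset is obligatory. None of the other listed options is made obligatory by any chain of premises.

tag_asset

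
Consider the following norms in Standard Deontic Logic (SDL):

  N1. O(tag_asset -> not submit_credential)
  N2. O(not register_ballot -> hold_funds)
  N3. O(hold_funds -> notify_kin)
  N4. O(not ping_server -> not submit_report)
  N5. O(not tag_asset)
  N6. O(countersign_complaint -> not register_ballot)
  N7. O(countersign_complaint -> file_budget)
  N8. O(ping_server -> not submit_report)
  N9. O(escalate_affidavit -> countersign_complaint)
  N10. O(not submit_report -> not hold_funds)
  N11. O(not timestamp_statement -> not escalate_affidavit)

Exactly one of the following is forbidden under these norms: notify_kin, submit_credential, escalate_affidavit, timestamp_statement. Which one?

escalate_affidavit

Premises 8 and 4 are O(ping_server -> not submit_report) and O(not ping_server -> not submit_report); every ideal world satisfies ping_server or not ping_server, so in either case not submit_report holds — hence O(not submit_report).
With premise 10, O(not submit_report -> not hold_funds), the K-axiom yields O(not hold_funds).
Premise 2 is O(not register_ballot -> hold_funds); contrapositively O(not hold_funds -> register_ballot). Since O(not hold_funds) holds, K gives O(register_ballot).
Premise 6 is O(countersign_complaint -> not register_ballot); contrapositively O(register_ballot -> not countersign_complaint). Since O(register_ballot) holds, K gives O(not countersign_complaint).
Premise 9 is O(escalate_affidavit -> countersign_complaint); contrapositively O(not countersign_complaint -> not escalate_affidavit). Since O(not countersign_complaint) holds, K gives O(not escalate_affidavit).
So O(not escalate_affidavit) holds, i.e. escalate_affidavit is forbidden. None of the other listed options is forbidden under the premises.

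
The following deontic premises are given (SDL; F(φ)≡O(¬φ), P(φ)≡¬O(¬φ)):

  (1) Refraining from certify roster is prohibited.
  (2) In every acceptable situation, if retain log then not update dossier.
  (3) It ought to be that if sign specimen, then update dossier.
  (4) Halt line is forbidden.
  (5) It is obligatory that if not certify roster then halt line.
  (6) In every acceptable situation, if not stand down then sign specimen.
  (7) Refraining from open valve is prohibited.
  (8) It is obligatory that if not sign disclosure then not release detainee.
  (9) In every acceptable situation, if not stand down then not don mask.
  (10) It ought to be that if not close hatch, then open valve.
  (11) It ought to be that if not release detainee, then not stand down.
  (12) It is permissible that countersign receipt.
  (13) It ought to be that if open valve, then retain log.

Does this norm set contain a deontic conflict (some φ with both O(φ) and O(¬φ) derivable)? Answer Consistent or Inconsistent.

Consistent

Premise 5 is O(¬certify_roster → halt_line), but O(¬certify_roster) is not derivable from the premises, so it does not yield O(halt_line).
So O(halt_line) is not derivable, and the apparent clash with O(¬halt_line) does not arise.
A world satisfying every obligation exists (e.g. certify_roster=true, close_hatch=false, countersign_receipt=false, don_mask=false, halt_line=false, open_valve=true, release_detainee=true, retain_log=true, sign_disclosure=true, sign_specimen=false, stand_down=true, update_dossier=false); no atom is both obligatory and forbidden, so the set is consistent.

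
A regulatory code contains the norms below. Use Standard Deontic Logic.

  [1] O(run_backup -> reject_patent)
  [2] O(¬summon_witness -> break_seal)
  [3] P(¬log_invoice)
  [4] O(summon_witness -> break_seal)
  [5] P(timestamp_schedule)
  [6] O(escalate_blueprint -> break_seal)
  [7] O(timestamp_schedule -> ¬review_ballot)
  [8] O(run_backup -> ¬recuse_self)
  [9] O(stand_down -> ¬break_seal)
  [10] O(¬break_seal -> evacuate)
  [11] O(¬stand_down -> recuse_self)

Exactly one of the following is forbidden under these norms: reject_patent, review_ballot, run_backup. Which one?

run_backup

Premises 2 and 4 are O(¬summon_witness -> break_seal) and O(summon_witness -> break_seal); every ideal world satisfies ¬summon_witness or summon_witness, so in either case break_seal holds — hence O(break_seal).
Premise 9, O(stand_down -> ¬break_seal), contraposes to O(break_seal -> ¬stand_down); with O(break_seal) we get O(¬stand_down).
Premise 11 is O(¬stand_down -> recuse_self); since O(¬stand_down), deontic closure gives O(recuse_self).
The contrapositive of premise 8 (O(run_backup -> ¬recuse_self)) is O(recuse_self -> ¬run_backup), and O(recuse_self) is already established, so O(¬run_backup).
So O(¬run_backup) holds, i.e. run_backup is forbidden. None of the other listed options is forbidden under the premises.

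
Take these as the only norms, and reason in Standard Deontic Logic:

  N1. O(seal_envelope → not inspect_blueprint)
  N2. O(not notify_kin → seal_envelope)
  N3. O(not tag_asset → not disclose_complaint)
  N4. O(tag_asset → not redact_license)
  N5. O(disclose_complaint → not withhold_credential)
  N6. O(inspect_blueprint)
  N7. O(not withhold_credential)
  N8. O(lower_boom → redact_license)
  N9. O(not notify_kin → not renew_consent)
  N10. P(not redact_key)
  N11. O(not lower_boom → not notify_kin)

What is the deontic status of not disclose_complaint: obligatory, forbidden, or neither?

Obligatory

Premise 6 states O(inspect_blueprint) outright.
Premise 1 is O(seal_envelope → not inspect_blueprint); contrapositively O(inspect_blueprint → not seal_envelope). Since O(inspect_blueprint) holds, K gives O(not seal_envelope).
Premise 2, O(not notify_kin → seal_envelope), contraposes to O(not seal_envelope → notify_kin); with O(not seal_envelope) we get O(notify_kin).
Premise 11, O(not lower_boom → not notify_kin), contraposes to O(notify_kin → lower_boom); with O(notify_kin) we get O(lower_boom).
Premise 8 is O(lower_boom → redact_license); since O(lower_boom), deontic closure gives O(redact_license).
Premise 4 is O(tag_asset → not redact_license); contrapositively O(redact_license → not tag_asset). Since O(redact_license) holds, K gives O(not tag_asset).
Applying K to premise 3 (O(not tag_asset → not disclose_complaint)) and O(not tag_asset) yields O(not disclose_complaint).
Premises 5, 7, 9, 10 do not contribute to this derivation.
Hence not disclose_complaint is obligatory.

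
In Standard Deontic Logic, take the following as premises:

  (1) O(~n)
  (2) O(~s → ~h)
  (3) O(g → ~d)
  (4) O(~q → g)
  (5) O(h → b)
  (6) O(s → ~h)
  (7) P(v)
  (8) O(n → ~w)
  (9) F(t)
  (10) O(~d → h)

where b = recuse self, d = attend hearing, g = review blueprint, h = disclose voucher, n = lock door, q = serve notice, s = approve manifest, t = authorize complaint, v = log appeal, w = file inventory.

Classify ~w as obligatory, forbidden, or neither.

Neither

Premise 8 is O(n → ~w), but O(n) is not derivable from the premises, so it does not yield O(~w).
No premise or chain of K-axiom applications forces O(~w), and none forces O(w). So ~w is neither obligatory nor forbidden under these norms.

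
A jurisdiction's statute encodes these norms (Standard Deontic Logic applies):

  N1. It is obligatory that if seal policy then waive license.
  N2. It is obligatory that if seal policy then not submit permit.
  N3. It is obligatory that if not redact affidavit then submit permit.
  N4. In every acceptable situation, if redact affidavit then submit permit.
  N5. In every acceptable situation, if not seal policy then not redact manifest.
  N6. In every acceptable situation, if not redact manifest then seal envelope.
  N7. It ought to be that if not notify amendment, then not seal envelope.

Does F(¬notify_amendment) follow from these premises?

Premises 3 and 4 are O(¬redact_affidavit → submit_permit) and O(redact_affidavit → submit_permit); every ideal world satisfies ¬redact_affidavit or redact_affidavit, so in either case submit_permit holds — hence O(submit_permit).
The contrapositive of premise 2 (O(seal_policy → ¬submit_permit)) is O(submit_permit → ¬seal_policy), and O(submit_permit) is already established, so O(¬seal_policy).
Premise 5 is O(¬seal_policy → ¬redact_manifest); since O(¬seal_policy), deontic closure gives O(¬redact_manifest).
Premise 6 is O(¬redact_manifest → seal_envelope); since O(¬redact_manifest), deontic closure gives O(seal_envelope).
The contrapositive of premise 7 (O(¬notify_amendment → ¬seal_envelope)) is O(seal_envelope → notify_amendment), and O(seal_envelope) is already established, so O(notify_amendment).
Premise 1 does not contribute to this derivation.
So O(notify_amendment) holds, i.e. F(¬notify_amendment). The claim follows.

Yes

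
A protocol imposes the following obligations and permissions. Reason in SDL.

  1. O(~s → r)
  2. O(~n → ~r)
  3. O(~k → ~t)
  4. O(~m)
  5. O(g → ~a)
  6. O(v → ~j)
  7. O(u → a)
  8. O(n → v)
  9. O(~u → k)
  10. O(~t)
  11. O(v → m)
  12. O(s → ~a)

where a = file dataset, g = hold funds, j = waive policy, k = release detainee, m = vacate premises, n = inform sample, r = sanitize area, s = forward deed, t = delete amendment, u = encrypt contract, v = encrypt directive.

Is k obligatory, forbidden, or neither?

From premise 4 we have O(~m).
Premise 11 is O(v → m); contrapositively O(~m → ~v). Since O(~m) holds, K gives O(~v).
Premise 8, O(n → v), contraposes to O(~v → ~n); with O(~v) we get O(~n).
From O(~n) and premise 2, O(~n → ~r), we obtain O(~r).
Premise 1, O(~s → r), contraposes to O(~r → s); with O(~r) we get O(s).
From O(s) and premise 12, O(s → ~a), we obtain O(~a).
The contrapositive of premise 7 (O(u → a)) is O(~a → ~u), and O(~a) is already established, so O(~u).
Premise 9 is O(~u → k); since O(~u), deontic closure gives O(k).
Premises 3, 5, 6, 10 do not contribute to this derivation.
Hence k is obligatory.

Obligatory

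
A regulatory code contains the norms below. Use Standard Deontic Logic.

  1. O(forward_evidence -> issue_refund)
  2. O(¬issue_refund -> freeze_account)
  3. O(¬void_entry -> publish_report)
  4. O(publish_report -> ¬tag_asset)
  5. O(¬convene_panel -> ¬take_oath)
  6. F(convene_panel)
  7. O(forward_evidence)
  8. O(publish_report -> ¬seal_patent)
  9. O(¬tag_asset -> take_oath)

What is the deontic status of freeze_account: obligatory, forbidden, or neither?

Premise 2 is O(¬issue_refund -> freeze_account), but O(¬issue_refund) is not derivable from the premises, so it does not yield O(freeze_account).
No premise or chain of K-axiom applications forces O(freeze_account), and none forces O(¬freeze_account). So freeze_account is neither obligatory nor forbidden under these norms.

Neither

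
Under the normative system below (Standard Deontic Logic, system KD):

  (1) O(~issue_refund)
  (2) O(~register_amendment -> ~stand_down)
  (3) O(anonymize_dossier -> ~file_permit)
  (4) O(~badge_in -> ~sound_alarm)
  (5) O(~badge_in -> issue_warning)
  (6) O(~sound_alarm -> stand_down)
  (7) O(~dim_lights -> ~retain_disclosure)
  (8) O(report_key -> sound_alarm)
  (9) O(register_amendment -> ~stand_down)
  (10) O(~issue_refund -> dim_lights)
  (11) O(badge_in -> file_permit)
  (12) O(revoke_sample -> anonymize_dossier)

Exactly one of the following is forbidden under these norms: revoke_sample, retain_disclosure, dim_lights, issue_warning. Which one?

By case analysis on register_amendment: premise 9 gives O(register_amendment -> ~stand_down) and premise 2 gives O(~register_amendment -> ~stand_down), so O(~stand_down) either way.
Premise 6, O(~sound_alarm -> stand_down), contraposes to O(~stand_down -> sound_alarm); with O(~stand_down) we get O(sound_alarm).
Premise 4, O(~badge_in -> ~sound_alarm), contraposes to O(sound_alarm -> badge_in); with O(sound_alarm) we get O(badge_in).
Premise 11 is O(badge_in -> file_permit); since O(badge_in), deontic closure gives O(file_permit).
Premise 3, O(anonymize_dossier -> ~file_permit), contraposes to O(file_permit -> ~anonymize_dossier); with O(file_permit) we get O(~anonymize_dossier).
The contrapositive of premise 12 (O(revoke_sample -> anonymize_dossier)) is O(~anonymize_dossier -> ~revoke_sample), and O(~anonymize_dossier) is already established, so O(~revoke_sample).
So O(~revoke_sample) holds, i.e. revoke_sample is forbidden. None of the other listed options is forbidden under the premises.

revoke_sample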